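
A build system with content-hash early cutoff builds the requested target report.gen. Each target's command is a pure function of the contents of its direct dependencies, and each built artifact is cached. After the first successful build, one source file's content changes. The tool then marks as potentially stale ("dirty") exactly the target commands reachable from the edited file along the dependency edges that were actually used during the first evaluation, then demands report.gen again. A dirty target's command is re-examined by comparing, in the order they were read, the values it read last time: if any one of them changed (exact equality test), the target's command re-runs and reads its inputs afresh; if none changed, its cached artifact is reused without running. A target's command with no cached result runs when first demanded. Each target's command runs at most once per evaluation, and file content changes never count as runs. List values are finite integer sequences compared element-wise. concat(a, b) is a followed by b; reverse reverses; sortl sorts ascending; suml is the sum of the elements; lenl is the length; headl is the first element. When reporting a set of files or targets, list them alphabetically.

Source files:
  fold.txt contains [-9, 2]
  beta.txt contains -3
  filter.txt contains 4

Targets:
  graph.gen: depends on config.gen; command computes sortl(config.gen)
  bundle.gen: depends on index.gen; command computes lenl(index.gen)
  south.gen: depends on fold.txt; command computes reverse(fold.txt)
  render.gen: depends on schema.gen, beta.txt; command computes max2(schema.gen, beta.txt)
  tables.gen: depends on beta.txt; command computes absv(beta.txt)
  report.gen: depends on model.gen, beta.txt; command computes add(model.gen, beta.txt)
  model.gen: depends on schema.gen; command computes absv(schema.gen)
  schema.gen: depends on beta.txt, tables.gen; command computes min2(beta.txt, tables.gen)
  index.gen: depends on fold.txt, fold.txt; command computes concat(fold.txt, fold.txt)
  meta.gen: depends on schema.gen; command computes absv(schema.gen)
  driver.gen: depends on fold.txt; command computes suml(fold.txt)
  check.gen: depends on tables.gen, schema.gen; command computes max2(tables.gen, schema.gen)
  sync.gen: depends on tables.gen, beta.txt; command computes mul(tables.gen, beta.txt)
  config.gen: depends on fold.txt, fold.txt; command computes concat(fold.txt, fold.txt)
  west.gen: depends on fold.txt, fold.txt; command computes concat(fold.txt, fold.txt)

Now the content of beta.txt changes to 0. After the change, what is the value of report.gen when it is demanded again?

New value of report.gen: 0.

First evaluation (everything demanded from the output):
  tables.gen = absv(-3) = 3
  schema.gen = min2(-3, 3) = -3
  model.gen = absv(-3) = 3
  report.gen = add(3, -3) = 0

Propagation after the edit:
  tables.gen: runs — beta.txt -3->0; result 0.
  schema.gen: runs — beta.txt -3->0; tables.gen 3->0; result 0.
  model.gen: runs — schema.gen -3->0; result 0.
  report.gen: runs — model.gen 3->0; beta.txt -3->0; result 0 (same value as before).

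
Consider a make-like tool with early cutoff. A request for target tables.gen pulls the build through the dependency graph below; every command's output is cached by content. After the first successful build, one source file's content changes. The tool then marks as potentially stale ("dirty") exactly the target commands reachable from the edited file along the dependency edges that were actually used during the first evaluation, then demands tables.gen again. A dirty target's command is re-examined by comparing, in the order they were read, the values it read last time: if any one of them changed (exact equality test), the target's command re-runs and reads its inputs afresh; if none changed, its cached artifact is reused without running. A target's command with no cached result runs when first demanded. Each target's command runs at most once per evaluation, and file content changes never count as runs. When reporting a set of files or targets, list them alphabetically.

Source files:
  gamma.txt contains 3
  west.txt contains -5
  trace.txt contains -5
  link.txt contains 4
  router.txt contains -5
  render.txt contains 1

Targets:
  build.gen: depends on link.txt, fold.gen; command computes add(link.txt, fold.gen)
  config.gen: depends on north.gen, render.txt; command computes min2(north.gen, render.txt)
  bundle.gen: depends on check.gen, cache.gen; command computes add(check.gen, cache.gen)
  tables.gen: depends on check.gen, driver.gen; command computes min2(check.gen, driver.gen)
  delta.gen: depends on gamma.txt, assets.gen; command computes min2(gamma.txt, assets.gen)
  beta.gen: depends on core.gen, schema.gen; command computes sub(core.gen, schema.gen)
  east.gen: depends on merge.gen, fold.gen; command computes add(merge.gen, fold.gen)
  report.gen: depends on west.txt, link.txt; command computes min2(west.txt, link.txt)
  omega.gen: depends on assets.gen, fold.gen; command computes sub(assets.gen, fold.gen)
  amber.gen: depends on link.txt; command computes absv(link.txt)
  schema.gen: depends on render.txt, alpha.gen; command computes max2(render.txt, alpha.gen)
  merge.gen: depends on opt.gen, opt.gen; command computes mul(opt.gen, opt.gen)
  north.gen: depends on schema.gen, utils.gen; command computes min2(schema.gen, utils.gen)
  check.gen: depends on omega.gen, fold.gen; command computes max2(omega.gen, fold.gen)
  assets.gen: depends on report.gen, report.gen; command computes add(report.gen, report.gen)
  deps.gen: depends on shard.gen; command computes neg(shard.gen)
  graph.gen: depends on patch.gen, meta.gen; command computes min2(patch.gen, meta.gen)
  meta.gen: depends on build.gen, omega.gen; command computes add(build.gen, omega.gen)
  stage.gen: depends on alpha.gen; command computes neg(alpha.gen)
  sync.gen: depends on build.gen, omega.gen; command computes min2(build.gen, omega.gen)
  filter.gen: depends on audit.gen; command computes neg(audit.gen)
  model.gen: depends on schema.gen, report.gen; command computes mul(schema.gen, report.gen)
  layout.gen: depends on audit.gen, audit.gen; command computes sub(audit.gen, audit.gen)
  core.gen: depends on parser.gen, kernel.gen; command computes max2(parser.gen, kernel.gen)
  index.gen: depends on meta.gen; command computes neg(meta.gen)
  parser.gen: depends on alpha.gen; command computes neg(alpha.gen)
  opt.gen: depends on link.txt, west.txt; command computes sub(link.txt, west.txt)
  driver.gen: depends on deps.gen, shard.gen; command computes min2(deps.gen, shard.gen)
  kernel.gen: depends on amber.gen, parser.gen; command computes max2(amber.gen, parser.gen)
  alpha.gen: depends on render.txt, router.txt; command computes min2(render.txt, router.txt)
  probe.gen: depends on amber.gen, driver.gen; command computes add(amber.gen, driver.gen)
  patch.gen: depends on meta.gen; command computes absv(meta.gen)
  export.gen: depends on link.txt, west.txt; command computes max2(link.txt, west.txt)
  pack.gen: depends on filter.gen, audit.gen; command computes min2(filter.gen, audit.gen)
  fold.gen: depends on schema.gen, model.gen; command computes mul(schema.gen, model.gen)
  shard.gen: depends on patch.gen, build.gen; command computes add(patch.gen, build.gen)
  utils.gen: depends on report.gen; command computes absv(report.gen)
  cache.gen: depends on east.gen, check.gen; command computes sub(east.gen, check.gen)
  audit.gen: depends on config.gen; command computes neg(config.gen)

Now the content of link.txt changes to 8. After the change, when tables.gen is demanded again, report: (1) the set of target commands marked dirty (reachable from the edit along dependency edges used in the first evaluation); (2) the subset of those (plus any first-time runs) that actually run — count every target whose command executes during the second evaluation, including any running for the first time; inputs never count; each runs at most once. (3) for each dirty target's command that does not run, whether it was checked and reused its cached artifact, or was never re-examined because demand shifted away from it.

First demand of the output computes:
  alpha.gen = min2(1, -5) = -5
  report.gen = min2(-5, 4) = -5
  assets.gen = add(-5, -5) = -10
  schema.gen = max2(1, -5) = 1
  model.gen = mul(1, -5) = -5
  fold.gen = mul(1, -5) = -5
  build.gen = add(4, -5) = -1
  omega.gen = sub(-10, -5) = -5
  check.gen = max2(-5, -5) = -5
  meta.gen = add(-1, -5) = -6
  patch.gen = absv(-6) = 6
  shard.gen = add(6, -1) = 5
  deps.gen = neg(5) = -5
  driver.gen = min2(-5, 5) = -5
  tables.gen = min2(-5, -5) = -5

After the edit, cleaning proceeds:
  report.gen: a read changed (link.txt 4->8) — executes, giving -5 — identical to its old value.
  assets.gen: dirty, but its reads are unchanged (report.gen unchanged, report.gen unchanged); cached -10 stands.
  model.gen: dirty, but its reads are unchanged (schema.gen unchanged, report.gen unchanged); cached -5 stands.
  fold.gen: dirty, but its reads are unchanged (schema.gen unchanged, model.gen unchanged); cached -5 stands.
  build.gen: a read changed (link.txt 4->8) — executes, giving 3.
  omega.gen: dirty, but its reads are unchanged (assets.gen unchanged, fold.gen unchanged); cached -5 stands.
  check.gen: dirty, but its reads are unchanged (omega.gen unchanged, fold.gen unchanged); cached -5 stands.
  meta.gen: a read changed (build.gen -1->3) — executes, giving -2.
  patch.gen: a read changed (meta.gen -6->-2) — executes, giving 2.
  shard.gen: a read changed (patch.gen 6->2; build.gen -1->3) — executes, giving 5 — identical to its old value.
  deps.gen: dirty, but its reads are unchanged (shard.gen unchanged); cached -5 stands.
  driver.gen: dirty, but its reads are unchanged (deps.gen unchanged, shard.gen unchanged); cached -5 stands.
  tables.gen: dirty, but its reads are unchanged (check.gen unchanged, driver.gen unchanged); cached -5 stands.

Note where the cutoff bites: model.gen is checked, finds nothing changed, and keeps its cache.

The edit dirties: assets.gen, build.gen, check.gen, deps.gen, driver.gen, fold.gen, meta.gen, model.gen, omega.gen, patch.gen, report.gen, shard.gen, tables.gen.
5 target commands run: build.gen, meta.gen, patch.gen, report.gen, shard.gen.
Cache hits after checking: assets.gen, check.gen, deps.gen, driver.gen, fold.gen, model.gen, omega.gen, tables.gen.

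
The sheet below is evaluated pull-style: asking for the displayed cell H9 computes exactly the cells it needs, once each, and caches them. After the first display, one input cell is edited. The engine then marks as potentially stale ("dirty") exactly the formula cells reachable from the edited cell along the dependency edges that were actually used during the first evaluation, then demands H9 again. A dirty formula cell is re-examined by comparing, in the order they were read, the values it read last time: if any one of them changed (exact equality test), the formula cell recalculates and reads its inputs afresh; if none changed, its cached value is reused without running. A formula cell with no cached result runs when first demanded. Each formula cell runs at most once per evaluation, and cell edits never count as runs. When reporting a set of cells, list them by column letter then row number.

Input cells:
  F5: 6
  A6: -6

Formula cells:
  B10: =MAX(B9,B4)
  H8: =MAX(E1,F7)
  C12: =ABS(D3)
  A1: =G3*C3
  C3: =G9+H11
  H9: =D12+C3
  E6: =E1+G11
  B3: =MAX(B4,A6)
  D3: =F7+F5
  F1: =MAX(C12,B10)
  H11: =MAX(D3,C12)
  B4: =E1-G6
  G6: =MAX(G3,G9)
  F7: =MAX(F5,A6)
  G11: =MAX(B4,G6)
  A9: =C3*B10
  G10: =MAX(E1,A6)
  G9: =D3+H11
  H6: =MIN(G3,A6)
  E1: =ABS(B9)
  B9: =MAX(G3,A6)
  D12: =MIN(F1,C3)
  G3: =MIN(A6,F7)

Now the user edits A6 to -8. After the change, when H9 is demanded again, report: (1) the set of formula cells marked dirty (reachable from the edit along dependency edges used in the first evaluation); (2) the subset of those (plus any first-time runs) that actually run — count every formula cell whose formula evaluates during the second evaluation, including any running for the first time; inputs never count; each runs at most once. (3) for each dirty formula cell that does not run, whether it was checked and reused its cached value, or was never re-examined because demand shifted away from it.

First demand of the output computes:
  F7 = MAX(6, -6) = 6
  D3 = 6 + 6 = 12
  C12 = ABS(12) = 12
  G3 = MIN(-6, 6) = -6
  B9 = MAX(-6, -6) = -6
  E1 = ABS(-6) = 6
  H11 = MAX(12, 12) = 12
  G9 = 12 + 12 = 24
  C3 = 24 + 12 = 36
  G6 = MAX(-6, 24) = 24
  B4 = 6 - 24 = -18
  B10 = MAX(-6, -18) = -6
  F1 = MAX(12, -6) = 12
  D12 = MIN(12, 36) = 12
  H9 = 12 + 36 = 48

After the edit, cleaning proceeds:
  F7: a read changed (A6 -6->-8) — executes, giving 6 — identical to its old value.
  D3: dirty, but its reads are unchanged (F7 unchanged, F5 unchanged); cached 12 stands.
  C12: dirty, but its reads are unchanged (D3 unchanged); cached 12 stands.
  G3: a read changed (A6 -6->-8) — executes, giving -8.
  B9: a read changed (G3 -6->-8; A6 -6->-8) — executes, giving -8.
  E1: a read changed (B9 -6->-8) — executes, giving 8.
  H11: dirty, but its reads are unchanged (D3 unchanged, C12 unchanged); cached 12 stands.
  G9: dirty, but its reads are unchanged (D3 unchanged, H11 unchanged); cached 24 stands.
  C3: dirty, but its reads are unchanged (G9 unchanged, H11 unchanged); cached 36 stands.
  G6: a read changed (G3 -6->-8) — executes, giving 24 — identical to its old value.
  B4: a read changed (E1 6->8) — executes, giving -16.
  B10: a read changed (B9 -6->-8; B4 -18->-16) — executes, giving -8.
  F1: a read changed (B10 -6->-8) — executes, giving 12 — identical to its old value.
  D12: dirty, but its reads are unchanged (F1 unchanged, C3 unchanged); cached 12 stands.
  H9: dirty, but its reads are unchanged (D12 unchanged, C3 unchanged); cached 48 stands.

Note where the cutoff bites: D3 is checked, finds nothing changed, and keeps its cache.

The edit dirties: B4, B9, B10, C3, C12, D3, D12, E1, F1, F7, G3, G6, G9, H9, H11.
8 formula cells run: B4, B9, B10, E1, F1, F7, G3, G6.
Cache hits after checking: C3, C12, D3, D12, G9, H9, H11.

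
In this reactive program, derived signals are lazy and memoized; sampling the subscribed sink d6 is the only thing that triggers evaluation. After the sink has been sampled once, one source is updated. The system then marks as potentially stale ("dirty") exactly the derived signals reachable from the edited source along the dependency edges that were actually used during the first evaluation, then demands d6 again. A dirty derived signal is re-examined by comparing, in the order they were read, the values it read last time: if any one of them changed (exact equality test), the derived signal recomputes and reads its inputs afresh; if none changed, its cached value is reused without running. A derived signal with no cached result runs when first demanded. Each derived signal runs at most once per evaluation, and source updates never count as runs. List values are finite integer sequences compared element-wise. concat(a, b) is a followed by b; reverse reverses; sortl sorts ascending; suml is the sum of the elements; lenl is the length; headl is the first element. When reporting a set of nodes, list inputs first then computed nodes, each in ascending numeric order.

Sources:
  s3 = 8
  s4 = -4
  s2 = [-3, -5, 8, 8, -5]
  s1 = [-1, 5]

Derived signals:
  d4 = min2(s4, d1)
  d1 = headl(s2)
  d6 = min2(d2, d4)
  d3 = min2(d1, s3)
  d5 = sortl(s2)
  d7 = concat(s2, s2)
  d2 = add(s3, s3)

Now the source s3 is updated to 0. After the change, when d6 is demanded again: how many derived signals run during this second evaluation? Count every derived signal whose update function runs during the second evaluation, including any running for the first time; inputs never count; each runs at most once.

2 derived signals run: d2, d6.

First demand of the output computes:
  d1 = headl([-3, -5, 8, 8, -5]) = -3
  d2 = add(8, 8) = 16
  d4 = min2(-4, -3) = -4
  d6 = min2(16, -4) = -4

After the edit, cleaning proceeds:
  d2: a read changed (s3 8->0; s3 8->0) — executes, giving 0.
  d6: a read changed (d2 16->0) — executes, giving -4 — identical to its old value.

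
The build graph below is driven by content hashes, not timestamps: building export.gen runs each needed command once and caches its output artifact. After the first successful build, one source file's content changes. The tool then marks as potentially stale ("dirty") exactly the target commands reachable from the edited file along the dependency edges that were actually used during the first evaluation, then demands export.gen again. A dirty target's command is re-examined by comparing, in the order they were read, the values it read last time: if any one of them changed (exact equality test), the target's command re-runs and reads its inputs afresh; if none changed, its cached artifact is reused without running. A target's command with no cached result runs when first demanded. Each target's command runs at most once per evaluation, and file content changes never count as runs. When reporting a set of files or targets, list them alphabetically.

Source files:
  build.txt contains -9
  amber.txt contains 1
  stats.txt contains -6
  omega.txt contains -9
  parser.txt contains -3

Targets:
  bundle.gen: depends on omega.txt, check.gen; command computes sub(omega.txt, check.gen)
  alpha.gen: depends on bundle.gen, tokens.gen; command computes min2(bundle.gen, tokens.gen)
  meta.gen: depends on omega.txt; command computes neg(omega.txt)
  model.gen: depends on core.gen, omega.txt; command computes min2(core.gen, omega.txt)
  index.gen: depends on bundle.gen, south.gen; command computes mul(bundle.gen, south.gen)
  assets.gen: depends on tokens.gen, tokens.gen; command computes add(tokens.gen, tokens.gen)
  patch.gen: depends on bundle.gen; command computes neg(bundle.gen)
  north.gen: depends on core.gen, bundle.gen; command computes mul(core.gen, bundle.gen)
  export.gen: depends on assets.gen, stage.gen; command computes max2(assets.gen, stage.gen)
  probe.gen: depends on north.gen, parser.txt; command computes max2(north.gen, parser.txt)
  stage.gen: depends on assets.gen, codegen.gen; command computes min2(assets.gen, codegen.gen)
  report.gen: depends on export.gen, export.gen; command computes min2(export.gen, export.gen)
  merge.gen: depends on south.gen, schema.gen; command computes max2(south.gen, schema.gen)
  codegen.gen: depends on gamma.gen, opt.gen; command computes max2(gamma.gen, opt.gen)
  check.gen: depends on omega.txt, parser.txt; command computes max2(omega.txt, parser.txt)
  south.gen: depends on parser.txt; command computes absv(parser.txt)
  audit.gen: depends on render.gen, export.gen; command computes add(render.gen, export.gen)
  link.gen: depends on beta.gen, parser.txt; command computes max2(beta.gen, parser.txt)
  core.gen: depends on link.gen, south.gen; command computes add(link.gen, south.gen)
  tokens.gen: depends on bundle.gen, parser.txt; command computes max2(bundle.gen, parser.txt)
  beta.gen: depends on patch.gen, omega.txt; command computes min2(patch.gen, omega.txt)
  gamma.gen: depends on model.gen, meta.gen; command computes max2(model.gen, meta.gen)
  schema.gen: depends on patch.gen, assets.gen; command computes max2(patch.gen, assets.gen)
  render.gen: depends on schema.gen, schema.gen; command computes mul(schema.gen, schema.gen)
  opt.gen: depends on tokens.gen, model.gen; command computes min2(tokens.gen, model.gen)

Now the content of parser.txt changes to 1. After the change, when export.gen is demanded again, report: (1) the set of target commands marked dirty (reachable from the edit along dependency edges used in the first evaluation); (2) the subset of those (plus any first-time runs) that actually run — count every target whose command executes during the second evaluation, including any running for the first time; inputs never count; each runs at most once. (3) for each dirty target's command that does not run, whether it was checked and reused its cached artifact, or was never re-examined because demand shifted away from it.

Dirty set: assets.gen, beta.gen, bundle.gen, check.gen, codegen.gen, core.gen, export.gen, gamma.gen, link.gen, model.gen, opt.gen, patch.gen, south.gen, stage.gen, tokens.gen.
Run set: assets.gen, beta.gen, bundle.gen, check.gen, core.gen, export.gen, link.gen, model.gen, opt.gen, patch.gen, south.gen, stage.gen, tokens.gen (13 run).
Re-examined without running (cache reused): codegen.gen, gamma.gen.
The important point: at gamma.gen every value read last time is unchanged, so the dirty flag clears without a run.

Initial pass — values computed on the first demand:
  check.gen = max2(-9, -3) = -3
  bundle.gen = sub(-9, -3) = -6
  meta.gen = neg(-9) = 9
  patch.gen = neg(-6) = 6
  beta.gen = min2(6, -9) = -9
  link.gen = max2(-9, -3) = -3
  south.gen = absv(-3) = 3
  core.gen = add(-3, 3) = 0
  model.gen = min2(0, -9) = -9
  gamma.gen = max2(-9, 9) = 9
  tokens.gen = max2(-6, -3) = -3
  assets.gen = add(-3, -3) = -6
  opt.gen = min2(-3, -9) = -9
  codegen.gen = max2(9, -9) = 9
  stage.gen = min2(-6, 9) = -6
  export.gen = max2(-6, -6) = -6

Second demand — change propagation:
  check.gen: re-runs because parser.txt -3->1; new result 1.
  bundle.gen: re-runs because check.gen -3->1; new result -10.
  patch.gen: re-runs because bundle.gen -6->-10; new result 10.
  beta.gen: re-runs because patch.gen 6->10; new result -9 (unchanged).
  link.gen: re-runs because parser.txt -3->1; new result 1.
  south.gen: re-runs because parser.txt -3->1; new result 1.
  core.gen: re-runs because link.gen -3->1; south.gen 3->1; new result 2.
  model.gen: re-runs because core.gen 0->2; new result -9 (unchanged).
  gamma.gen: re-examined; everything it read last time is the same (model.gen unchanged, meta.gen unchanged) — cache 9 kept, no run.
  tokens.gen: re-runs because bundle.gen -6->-10; parser.txt -3->1; new result 1.
  assets.gen: re-runs because tokens.gen -3->1; tokens.gen -3->1; new result 2.
  opt.gen: re-runs because tokens.gen -3->1; new result -9 (unchanged).
  codegen.gen: re-examined; everything it read last time is the same (gamma.gen unchanged, opt.gen unchanged) — cache 9 kept, no run.
  stage.gen: re-runs because assets.gen -6->2; new result 2.
  export.gen: re-runs because assets.gen -6->2; stage.gen -6->2; new result 2.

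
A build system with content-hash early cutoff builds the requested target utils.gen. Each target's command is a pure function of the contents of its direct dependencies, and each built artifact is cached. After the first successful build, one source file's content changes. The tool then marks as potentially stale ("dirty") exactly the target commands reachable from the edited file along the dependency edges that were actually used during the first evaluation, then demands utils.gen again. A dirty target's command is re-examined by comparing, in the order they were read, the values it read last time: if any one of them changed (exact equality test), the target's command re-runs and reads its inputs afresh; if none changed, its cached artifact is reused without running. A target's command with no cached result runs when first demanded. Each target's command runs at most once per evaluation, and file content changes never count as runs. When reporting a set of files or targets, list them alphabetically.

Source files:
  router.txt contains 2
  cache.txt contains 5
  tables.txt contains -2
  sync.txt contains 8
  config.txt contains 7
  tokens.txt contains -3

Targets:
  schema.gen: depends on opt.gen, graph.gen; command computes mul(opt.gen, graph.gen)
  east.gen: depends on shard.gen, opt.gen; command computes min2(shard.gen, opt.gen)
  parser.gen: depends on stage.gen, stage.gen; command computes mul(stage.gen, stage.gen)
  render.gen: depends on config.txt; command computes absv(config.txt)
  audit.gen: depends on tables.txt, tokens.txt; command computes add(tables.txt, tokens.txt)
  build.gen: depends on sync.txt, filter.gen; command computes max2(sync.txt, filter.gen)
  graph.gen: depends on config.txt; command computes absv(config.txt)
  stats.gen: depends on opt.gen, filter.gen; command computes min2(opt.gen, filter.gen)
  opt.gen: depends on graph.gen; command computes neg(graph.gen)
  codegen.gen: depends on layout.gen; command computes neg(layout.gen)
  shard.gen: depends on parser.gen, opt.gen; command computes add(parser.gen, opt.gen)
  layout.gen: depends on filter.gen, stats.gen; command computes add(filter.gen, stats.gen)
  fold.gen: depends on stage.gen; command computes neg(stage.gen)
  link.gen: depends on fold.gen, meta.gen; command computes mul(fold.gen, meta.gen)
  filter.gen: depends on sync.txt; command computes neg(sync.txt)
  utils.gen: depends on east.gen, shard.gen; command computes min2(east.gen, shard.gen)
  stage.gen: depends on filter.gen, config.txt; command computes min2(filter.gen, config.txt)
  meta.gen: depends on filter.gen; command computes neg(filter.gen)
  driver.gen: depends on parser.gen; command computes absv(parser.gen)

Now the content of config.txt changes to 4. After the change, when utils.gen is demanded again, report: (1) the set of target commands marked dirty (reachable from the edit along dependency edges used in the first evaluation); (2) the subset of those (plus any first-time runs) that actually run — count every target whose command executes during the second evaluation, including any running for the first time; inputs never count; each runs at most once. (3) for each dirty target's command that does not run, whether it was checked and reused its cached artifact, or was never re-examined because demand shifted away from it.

First evaluation (everything demanded from the output):
  filter.gen = neg(8) = -8
  graph.gen = absv(7) = 7
  opt.gen = neg(7) = -7
  stage.gen = min2(-8, 7) = -8
  parser.gen = mul(-8, -8) = 64
  shard.gen = add(64, -7) = 57
  east.gen = min2(57, -7) = -7
  utils.gen = min2(-7, 57) = -7

Propagation after the edit:
  graph.gen: runs — config.txt 7->4; result 4.
  opt.gen: runs — graph.gen 7->4; result -4.
  stage.gen: runs — config.txt 7->4; result -8 (same value as before).
  parser.gen: checked — values it read are unchanged (stage.gen unchanged, stage.gen unchanged); reused cached 64 without running.
  shard.gen: runs — opt.gen -7->-4; result 60.
  east.gen: runs — shard.gen 57->60; opt.gen -7->-4; result -4.
  utils.gen: runs — east.gen -7->-4; shard.gen 57->60; result -4.

Key observation: the cutoff stops propagation at parser.gen — its inputs' values are unchanged, so it reuses its cache.

Marked dirty: east.gen, graph.gen, opt.gen, parser.gen, shard.gen, stage.gen, utils.gen.
Target commands that run: east.gen, graph.gen, opt.gen, shard.gen, stage.gen, utils.gen — 6 in total.
Checked but reused from cache: parser.gen.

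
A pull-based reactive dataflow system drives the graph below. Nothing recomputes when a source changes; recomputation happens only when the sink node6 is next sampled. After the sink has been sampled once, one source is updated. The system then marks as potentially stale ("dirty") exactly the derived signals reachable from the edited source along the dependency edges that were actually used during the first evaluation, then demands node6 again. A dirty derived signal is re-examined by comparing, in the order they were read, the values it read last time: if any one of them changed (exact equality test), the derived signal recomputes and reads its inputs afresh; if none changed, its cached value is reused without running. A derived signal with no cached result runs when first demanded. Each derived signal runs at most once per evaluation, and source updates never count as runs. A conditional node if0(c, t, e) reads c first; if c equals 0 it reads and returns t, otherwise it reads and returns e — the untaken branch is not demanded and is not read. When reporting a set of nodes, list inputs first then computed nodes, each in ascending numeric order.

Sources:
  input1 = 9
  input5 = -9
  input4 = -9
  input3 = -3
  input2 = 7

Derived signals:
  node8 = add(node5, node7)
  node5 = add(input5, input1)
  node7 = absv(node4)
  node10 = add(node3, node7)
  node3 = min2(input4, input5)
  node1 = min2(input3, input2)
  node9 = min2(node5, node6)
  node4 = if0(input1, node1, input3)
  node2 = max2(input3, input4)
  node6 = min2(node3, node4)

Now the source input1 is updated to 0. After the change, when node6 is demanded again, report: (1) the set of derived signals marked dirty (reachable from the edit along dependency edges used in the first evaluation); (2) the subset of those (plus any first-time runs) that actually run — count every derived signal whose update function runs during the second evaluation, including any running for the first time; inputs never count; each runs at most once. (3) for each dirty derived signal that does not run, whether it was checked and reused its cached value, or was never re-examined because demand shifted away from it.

First evaluation (everything demanded from the output):
  node3 = min2(-9, -9) = -9
  node4 = if0(input1=9 -> else branch input3) = -3
  node6 = min2(-9, -3) = -9

Propagation after the edit:
  node1: demanded for the first time — runs, produces -3.
  node4: runs — input1 9->0; result -3 (same value as before).
  node6: checked — values it read are unchanged (node3 unchanged, node4 unchanged); reused cached -9 without running.

Key observation: a condition flipped, so demand reaches new nodes — node1 runs for the first time.

Marked dirty: node4, node6.
Derived signals that run: node1, node4 — 2 in total.
Checked but reused from cache: node6.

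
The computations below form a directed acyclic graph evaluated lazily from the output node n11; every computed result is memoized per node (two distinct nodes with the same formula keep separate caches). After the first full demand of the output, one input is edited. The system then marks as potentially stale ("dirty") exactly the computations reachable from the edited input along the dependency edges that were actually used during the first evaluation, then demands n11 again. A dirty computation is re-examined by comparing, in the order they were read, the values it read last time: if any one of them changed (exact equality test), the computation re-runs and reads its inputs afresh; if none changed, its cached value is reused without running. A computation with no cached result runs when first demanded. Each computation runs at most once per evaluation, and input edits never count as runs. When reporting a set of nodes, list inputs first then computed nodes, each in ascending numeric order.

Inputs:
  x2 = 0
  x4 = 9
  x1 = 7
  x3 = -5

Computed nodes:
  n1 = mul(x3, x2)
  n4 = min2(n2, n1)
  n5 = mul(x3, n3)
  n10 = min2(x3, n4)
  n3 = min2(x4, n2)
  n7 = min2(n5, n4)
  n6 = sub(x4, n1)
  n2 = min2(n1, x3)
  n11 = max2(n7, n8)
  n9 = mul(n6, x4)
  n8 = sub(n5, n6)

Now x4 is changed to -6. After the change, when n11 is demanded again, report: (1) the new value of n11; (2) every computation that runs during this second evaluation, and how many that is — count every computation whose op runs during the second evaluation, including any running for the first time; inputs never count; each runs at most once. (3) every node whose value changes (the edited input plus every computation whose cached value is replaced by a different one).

Demanding n11 again yields 36.
6 computations run: n3, n5, n6, n7, n8, n11.
The nodes whose values change: x4, n3, n5, n6, n8, n11.

First demand of the output computes:
  n1 = mul(-5, 0) = 0
  n2 = min2(0, -5) = -5
  n3 = min2(9, -5) = -5
  n4 = min2(-5, 0) = -5
  n5 = mul(-5, -5) = 25
  n6 = sub(9, 0) = 9
  n7 = min2(25, -5) = -5
  n8 = sub(25, 9) = 16
  n11 = max2(-5, 16) = 16

After the edit, cleaning proceeds:
  n3: a read changed (x4 9->-6) — executes, giving -6.
  n5: a read changed (n3 -5->-6) — executes, giving 30.
  n6: a read changed (x4 9->-6) — executes, giving -6.
  n7: a read changed (n5 25->30) — executes, giving -5 — identical to its old value.
  n8: a read changed (n5 25->30; n6 9->-6) — executes, giving 36.
  n11: a read changed (n8 16->36) — executes, giving 36.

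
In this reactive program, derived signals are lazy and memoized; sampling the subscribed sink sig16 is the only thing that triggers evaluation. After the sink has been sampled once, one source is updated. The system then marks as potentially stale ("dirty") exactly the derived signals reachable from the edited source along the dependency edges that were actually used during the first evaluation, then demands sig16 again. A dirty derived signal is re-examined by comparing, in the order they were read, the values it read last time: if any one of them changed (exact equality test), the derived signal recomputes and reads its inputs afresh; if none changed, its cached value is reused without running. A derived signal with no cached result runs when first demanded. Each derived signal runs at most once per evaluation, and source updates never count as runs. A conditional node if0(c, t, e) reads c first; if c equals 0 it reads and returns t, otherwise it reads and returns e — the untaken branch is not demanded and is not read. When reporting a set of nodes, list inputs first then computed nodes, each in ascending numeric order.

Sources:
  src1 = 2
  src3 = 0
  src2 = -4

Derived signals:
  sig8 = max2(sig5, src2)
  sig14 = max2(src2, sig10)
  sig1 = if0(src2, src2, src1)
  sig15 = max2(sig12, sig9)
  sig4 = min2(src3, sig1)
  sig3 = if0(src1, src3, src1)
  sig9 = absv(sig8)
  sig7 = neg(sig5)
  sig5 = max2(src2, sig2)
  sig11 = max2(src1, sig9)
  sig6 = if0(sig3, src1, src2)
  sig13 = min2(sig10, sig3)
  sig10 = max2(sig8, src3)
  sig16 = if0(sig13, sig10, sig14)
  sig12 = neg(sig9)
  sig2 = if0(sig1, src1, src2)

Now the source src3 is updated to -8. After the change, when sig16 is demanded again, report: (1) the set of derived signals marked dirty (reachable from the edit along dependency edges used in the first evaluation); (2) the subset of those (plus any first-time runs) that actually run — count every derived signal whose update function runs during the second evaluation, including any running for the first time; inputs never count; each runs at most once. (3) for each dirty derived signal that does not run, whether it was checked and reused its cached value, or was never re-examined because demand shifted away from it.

First demand of the output computes:
  sig1 = if0(src2=-4 -> else branch src1) = 2
  sig2 = if0(sig1=2 -> else branch src2) = -4
  sig3 = if0(src1=2 -> else branch src1) = 2
  sig5 = max2(-4, -4) = -4
  sig8 = max2(-4, -4) = -4
  sig10 = max2(-4, 0) = 0
  sig13 = min2(0, 2) = 0
  sig16 = if0(sig13=0 -> then branch sig10) = 0

After the edit, cleaning proceeds:
  sig10: a read changed (src3 0->-8) — executes, giving -4.
  sig13: a read changed (sig10 0->-4) — executes, giving -4.
  sig14: had never run; runs now, result -4.
  sig16: a read changed (sig13 0->-4; sig10 0->-4) — executes, giving -4.

Note the branch switch — sig14 had no cache and runs now for the first time.

The edit dirties: sig10, sig13, sig16.
4 derived signals run: sig10, sig13, sig14, sig16.
No dirty derived signal escaped a run.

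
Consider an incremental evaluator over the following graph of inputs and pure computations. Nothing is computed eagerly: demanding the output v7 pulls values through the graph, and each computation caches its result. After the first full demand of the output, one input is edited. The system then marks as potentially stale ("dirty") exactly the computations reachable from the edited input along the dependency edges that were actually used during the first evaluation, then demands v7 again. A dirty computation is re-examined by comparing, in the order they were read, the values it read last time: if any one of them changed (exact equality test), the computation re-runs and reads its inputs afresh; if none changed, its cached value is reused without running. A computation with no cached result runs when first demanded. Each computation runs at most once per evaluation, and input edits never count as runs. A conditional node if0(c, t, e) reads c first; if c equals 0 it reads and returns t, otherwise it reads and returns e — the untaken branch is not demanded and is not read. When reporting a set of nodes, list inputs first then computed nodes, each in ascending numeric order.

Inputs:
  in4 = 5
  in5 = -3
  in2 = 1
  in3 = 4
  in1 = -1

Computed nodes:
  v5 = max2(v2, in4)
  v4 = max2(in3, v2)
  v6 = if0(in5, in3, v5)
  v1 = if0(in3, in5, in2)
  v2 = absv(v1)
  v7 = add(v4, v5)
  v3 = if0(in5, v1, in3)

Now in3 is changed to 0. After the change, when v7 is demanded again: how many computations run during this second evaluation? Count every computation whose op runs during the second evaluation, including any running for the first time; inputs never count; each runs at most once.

Initial pass — values computed on the first demand:
  v1 = if0(in3=4 -> else branch in2) = 1
  v2 = absv(1) = 1
  v4 = max2(4, 1) = 4
  v5 = max2(1, 5) = 5
  v7 = add(4, 5) = 9

Second demand — change propagation:
  v1: re-runs because in3 4->0; new result -3.
  v2: re-runs because v1 1->-3; new result 3.
  v4: re-runs because in3 4->0; v2 1->3; new result 3.
  v5: re-runs because v2 1->3; new result 5 (unchanged).
  v7: re-runs because v4 4->3; new result 8.

Run set: v1, v2, v4, v5, v7 (5 run).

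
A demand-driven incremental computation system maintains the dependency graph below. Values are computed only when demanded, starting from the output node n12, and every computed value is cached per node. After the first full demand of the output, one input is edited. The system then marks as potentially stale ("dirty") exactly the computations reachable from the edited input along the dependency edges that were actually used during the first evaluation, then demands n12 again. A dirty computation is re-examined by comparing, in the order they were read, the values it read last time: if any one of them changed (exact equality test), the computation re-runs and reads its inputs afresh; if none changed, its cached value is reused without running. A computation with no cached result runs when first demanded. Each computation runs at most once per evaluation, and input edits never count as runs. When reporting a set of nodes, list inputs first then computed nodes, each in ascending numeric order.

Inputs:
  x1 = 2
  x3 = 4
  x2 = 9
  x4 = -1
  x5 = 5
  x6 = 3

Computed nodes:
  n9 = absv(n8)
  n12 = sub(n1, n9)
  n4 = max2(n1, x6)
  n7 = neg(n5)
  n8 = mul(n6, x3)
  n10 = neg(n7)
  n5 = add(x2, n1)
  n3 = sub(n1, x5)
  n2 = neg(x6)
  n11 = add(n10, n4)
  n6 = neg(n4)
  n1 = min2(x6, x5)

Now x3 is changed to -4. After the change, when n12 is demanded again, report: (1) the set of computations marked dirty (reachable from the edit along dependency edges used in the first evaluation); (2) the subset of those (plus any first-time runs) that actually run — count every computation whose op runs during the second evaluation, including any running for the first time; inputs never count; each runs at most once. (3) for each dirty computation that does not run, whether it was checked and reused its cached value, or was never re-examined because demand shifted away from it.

Marked dirty: n8, n9, n12.
Computations that run: n8, n9 — 2 in total.
Checked but reused from cache: n12.
Key observation: the change is absorbed at n9 — it re-runs but produces the same value, and the output's value is unchanged.

First evaluation (everything demanded from the output):
  n1 = min2(3, 5) = 3
  n4 = max2(3, 3) = 3
  n6 = neg(3) = -3
  n8 = mul(-3, 4) = -12
  n9 = absv(-12) = 12
  n12 = sub(3, 12) = -9

Propagation after the edit:
  n8: runs — x3 4->-4; result 12.
  n9: runs — n8 -12->12; result 12 (same value as before).
  n12: checked — values it read are unchanged (n1 unchanged, n9 unchanged); reused cached -9 without running.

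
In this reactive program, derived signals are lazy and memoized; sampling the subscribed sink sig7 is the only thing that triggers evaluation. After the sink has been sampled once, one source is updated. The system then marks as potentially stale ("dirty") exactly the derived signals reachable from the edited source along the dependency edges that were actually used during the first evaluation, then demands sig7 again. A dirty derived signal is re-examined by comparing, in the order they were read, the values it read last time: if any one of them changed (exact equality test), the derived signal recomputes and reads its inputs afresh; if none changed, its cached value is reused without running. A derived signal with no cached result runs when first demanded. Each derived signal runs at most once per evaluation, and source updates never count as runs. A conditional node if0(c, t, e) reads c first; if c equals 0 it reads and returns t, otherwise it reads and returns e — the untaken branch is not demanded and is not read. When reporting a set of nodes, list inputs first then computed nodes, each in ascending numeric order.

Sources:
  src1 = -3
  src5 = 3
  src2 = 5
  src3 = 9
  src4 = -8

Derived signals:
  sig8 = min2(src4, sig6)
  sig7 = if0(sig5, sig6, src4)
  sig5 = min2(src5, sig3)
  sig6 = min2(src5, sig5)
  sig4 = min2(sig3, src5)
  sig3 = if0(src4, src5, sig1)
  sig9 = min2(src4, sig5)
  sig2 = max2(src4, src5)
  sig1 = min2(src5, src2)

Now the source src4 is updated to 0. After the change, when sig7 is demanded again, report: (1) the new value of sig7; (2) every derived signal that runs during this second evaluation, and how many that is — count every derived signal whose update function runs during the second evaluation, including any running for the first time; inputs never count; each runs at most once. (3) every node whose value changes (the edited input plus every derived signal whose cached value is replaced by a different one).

Demanding sig7 again yields 0.
2 derived signals run: sig3, sig7.
The nodes whose values change: src4, sig7.
Note where the cutoff bites: sig5 is checked, finds nothing changed, and keeps its cache.

First demand of the output computes:
  sig1 = min2(3, 5) = 3
  sig3 = if0(src4=-8 -> else branch sig1) = 3
  sig5 = min2(3, 3) = 3
  sig7 = if0(sig5=3 -> else branch src4) = -8

After the edit, cleaning proceeds:
  sig3: a read changed (src4 -8->0) — executes, giving 3 — identical to its old value.
  sig5: dirty, but its reads are unchanged (src5 unchanged, sig3 unchanged); cached 3 stands.
  sig7: a read changed (src4 -8->0) — executes, giving 0.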